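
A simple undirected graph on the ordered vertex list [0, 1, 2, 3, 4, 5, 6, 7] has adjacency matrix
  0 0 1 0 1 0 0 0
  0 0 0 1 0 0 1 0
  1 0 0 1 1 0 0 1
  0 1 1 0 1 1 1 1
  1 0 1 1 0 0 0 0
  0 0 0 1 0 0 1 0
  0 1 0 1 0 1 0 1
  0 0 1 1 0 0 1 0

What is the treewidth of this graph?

A width-2 tree decomposition is:
Bags: B1 = {0, 2, 4}  B2 = {2, 3, 4}  B3 = {2, 3, 7}  B4 = {3, 6, 7}  B5 = {1, 3, 6}  B6 = {3, 5, 6}
Tree: B1–B2, B2–B3, B3–B4, B4–B5, B5–B6
Every bag has size at most 3, so the width is 3 − 1 = 2 and tw(G) ≤ 2. On the other hand G contains the 3-clique {0, 2, 4}. A clique must lie in a single bag of any decomposition, so no decomposition can have width below 2. Therefore the treewidth is 2.

2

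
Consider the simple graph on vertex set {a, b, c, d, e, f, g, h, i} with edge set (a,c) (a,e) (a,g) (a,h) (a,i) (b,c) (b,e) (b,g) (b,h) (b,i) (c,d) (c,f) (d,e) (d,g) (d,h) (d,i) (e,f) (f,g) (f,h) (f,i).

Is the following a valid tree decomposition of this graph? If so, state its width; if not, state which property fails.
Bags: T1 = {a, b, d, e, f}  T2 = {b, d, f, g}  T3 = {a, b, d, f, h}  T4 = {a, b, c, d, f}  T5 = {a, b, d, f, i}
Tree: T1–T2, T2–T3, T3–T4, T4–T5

A tree decomposition must satisfy three properties: every vertex lies in some bag; for every edge, both endpoints lie together in some bag; and for every vertex, the bags containing it form a connected subtree. Here edge (a,g) lies in no bag, so the decomposition is invalid.

No — edge (a,g) lies in no bag.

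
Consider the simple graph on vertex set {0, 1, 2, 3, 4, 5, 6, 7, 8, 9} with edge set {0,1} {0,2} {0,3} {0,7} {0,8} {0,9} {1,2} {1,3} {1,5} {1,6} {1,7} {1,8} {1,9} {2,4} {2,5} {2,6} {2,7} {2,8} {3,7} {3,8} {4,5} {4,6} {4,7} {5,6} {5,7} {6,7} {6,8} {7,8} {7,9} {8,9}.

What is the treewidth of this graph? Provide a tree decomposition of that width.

Each bag holds 5 vertices, so the decomposition has width 4, which upper-bounds the treewidth. On the other hand G contains the 5-clique {0, 1, 7, 8, 9}. A clique must lie in a single bag of any decomposition, so no decomposition can have width below 4. Hence tw(G) = 4 exactly.

Treewidth 4.
Bags: B1 = {0, 1, 2, 7, 8}  B2 = {1, 2, 6, 7, 8}  B3 = {0, 1, 3, 7, 8}  B4 = {0, 1, 7, 8, 9}  B5 = {1, 2, 5, 6, 7}  B6 = {2, 4, 5, 6, 7}
Tree: B1–B2, B1–B3, B1–B4, B2–B5, B5–B6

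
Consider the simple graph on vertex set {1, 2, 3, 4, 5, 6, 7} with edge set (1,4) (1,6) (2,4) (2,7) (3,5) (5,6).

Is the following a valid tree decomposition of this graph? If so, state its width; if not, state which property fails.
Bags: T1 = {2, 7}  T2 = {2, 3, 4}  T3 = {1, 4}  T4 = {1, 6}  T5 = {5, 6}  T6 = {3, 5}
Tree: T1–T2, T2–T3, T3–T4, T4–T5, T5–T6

No — bags containing vertex 3 are not connected in the tree.

A tree decomposition must satisfy three properties: every vertex lies in some bag; for every edge, both endpoints lie together in some bag; and for every vertex, the bags containing it form a connected subtree. Here bags containing vertex 3 are not connected in the tree, so the decomposition is invalid.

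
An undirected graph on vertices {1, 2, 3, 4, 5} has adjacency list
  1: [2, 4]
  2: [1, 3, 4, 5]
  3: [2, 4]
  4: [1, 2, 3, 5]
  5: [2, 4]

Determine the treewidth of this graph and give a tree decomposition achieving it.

Every bag has size at most 3, so the width is 3 − 1 = 2 and tw(G) ≤ 2. For the lower bound, the 3 vertices {1, 2, 4} are pairwise adjacent, and any tree decomposition puts a clique entirely inside one bag — forcing width ≥ 2. The upper and lower bounds meet at 2, so that is the treewidth.

Treewidth 2.
Bags: B1 = {1, 2, 4}  B2 = {2, 4, 5}  B3 = {2, 3, 4}
Tree: B1–B2, B1–B3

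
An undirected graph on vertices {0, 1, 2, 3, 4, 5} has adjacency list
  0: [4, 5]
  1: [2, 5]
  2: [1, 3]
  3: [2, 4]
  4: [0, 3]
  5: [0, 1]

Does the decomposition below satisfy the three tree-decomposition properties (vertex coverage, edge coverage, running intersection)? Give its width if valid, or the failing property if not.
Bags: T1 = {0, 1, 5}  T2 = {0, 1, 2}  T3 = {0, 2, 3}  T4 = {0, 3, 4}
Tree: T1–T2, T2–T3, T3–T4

Vertex coverage: the bags together contain {0, 1, 2, 3, 4, 5}, the full vertex set. Edge coverage: each edge of G has both endpoints in at least one bag. Running intersection: for every vertex, the bags containing it form a connected subtree. All three properties hold, so this is a valid tree decomposition of width max|bag| − 1 = 2, and hence tw(G) ≤ 2.

Yes; width 2.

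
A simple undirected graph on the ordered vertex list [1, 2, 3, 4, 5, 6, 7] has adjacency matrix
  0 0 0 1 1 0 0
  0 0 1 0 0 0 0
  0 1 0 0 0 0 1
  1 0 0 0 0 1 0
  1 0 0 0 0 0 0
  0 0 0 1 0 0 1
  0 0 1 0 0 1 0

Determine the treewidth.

1

A width-1 tree decomposition is:
Bags: B1 = {1, 5}  B2 = {1, 4}  B3 = {4, 6}  B4 = {6, 7}  B5 = {3, 7}  B6 = {2, 3}
Tree: B1–B2, B2–B3, B3–B4, B4–B5, B5–B6
Each bag holds 2 vertices, so the decomposition has width 1, which upper-bounds the treewidth. G has an edge, so its treewidth is at least 1. Therefore the treewidth is 1.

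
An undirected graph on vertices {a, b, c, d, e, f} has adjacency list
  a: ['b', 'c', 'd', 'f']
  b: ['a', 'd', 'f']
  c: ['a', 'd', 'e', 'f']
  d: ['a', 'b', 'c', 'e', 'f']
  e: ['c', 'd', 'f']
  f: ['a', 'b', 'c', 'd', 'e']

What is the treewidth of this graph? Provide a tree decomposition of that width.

Treewidth 3.
One such decomposition:
Bags: B1 = {a, c, d, f}  B2 = {c, d, e, f}  B3 = {a, b, d, f}
Tree: B1–B2, B1–B3

The largest bag has 4 vertices, giving width 3; this decomposition certifies tw(G) ≤ 3. For the lower bound, the 4 vertices {c, d, e, f} are pairwise adjacent, and any tree decomposition puts a clique entirely inside one bag — forcing width ≥ 3. Therefore the treewidth is 3.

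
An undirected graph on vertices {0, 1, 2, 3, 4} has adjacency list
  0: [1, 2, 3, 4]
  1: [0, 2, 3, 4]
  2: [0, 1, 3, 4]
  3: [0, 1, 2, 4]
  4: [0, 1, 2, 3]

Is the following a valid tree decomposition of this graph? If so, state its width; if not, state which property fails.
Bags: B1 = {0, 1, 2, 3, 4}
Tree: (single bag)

Checking the three conditions: (i) the bags cover all of {0, 1, 2, 3, 4}; (ii) for each edge, some bag contains both endpoints; (iii) the bags containing any fixed vertex form a subtree. All hold, so the decomposition is valid with width 5 − 1 = 4.

Yes; width 4.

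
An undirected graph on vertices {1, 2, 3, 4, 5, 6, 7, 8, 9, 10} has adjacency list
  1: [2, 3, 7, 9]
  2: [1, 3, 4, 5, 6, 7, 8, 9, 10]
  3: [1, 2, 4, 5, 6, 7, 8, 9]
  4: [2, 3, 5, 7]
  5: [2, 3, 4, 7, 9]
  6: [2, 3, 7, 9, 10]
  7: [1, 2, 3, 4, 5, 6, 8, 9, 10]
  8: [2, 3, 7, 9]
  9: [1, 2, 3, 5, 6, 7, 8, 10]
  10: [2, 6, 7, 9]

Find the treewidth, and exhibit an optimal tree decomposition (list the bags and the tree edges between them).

Each bag holds 5 vertices, so the decomposition has width 4, which upper-bounds the treewidth. For the lower bound, the 5 vertices {2, 6, 7, 9, 10} are pairwise adjacent, and any tree decomposition puts a clique entirely inside one bag — forcing width ≥ 4. Combining the bounds, tw(G) = 4.

Treewidth 4.
Bags: B1 = {2, 3, 6, 7, 9}  B2 = {2, 3, 7, 8, 9}  B3 = {2, 6, 7, 9, 10}  B4 = {2, 3, 5, 7, 9}  B5 = {2, 3, 4, 5, 7}  B6 = {1, 2, 3, 7, 9}
Tree: B1–B2, B1–B3, B2–B4, B4–B5, B1–B6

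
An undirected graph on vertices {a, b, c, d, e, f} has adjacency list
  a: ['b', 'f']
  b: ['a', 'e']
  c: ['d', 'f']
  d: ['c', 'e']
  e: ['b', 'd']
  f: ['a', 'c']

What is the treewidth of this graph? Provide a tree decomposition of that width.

The largest bag has 3 vertices, giving width 2; this decomposition certifies tw(G) ≤ 2. The edges f–a–b–e–d–c–f form a cycle, so G is not a tree and its treewidth is at least 2. Combining the bounds, tw(G) = 2.

Treewidth 2.
One optimal decomposition is:
Bags: B1 = {a, b, f}  B2 = {b, e, f}  B3 = {d, e, f}  B4 = {c, d, f}
Tree: B1–B2, B2–B3, B3–B4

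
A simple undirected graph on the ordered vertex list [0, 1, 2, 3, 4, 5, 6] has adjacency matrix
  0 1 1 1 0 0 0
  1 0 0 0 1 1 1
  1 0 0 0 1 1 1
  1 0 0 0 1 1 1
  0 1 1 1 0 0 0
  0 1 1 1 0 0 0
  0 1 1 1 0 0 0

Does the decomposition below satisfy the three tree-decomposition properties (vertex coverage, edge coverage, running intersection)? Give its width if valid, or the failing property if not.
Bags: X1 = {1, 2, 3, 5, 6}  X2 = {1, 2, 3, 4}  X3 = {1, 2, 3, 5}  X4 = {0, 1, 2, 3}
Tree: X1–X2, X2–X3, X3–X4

No — bags containing vertex 5 are not connected in the tree.

A tree decomposition must satisfy three properties: every vertex lies in some bag; for every edge, both endpoints lie together in some bag; and for every vertex, the bags containing it form a connected subtree. Here bags containing vertex 5 are not connected in the tree, so the decomposition is invalid.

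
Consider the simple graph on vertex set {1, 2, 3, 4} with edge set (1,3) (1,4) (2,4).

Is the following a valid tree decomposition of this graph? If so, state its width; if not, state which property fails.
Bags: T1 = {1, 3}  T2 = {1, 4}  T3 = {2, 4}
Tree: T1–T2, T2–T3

Every vertex of G appears in some bag (union = {1, 2, 3, 4}); every edge is covered by a bag; and for each vertex v the set of bags containing v is connected in the bag tree. The decomposition is therefore valid. The largest bag has 2 vertices, so the width is 1.

Yes; width 1.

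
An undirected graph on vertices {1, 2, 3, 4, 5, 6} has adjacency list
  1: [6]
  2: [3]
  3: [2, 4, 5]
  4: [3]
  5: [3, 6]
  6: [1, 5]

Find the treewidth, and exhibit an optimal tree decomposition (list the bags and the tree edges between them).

Treewidth 1.
One optimal decomposition is:
Bags: B1 = {3, 4}  B2 = {3, 5}  B3 = {2, 3}  B4 = {5, 6}  B5 = {1, 6}
Tree: B1–B2, B1–B3, B2–B4, B4–B5

Every bag has size at most 2, so the width is 2 − 1 = 1 and tw(G) ≤ 1. G has an edge, so its treewidth is at least 1. Hence tw(G) = 1 exactly.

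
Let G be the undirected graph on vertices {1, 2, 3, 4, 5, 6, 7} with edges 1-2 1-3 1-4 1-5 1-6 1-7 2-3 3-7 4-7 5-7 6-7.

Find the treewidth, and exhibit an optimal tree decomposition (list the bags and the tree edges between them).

Treewidth 2.
Bags: B1 = {1, 5, 7}  B2 = {1, 3, 7}  B3 = {1, 4, 7}  B4 = {1, 2, 3}  B5 = {1, 6, 7}
Tree: B1–B2, B1–B3, B2–B4, B2–B5

Every bag has size at most 3, so the width is 3 − 1 = 2 and tw(G) ≤ 2. For the lower bound, the 3 vertices {1, 2, 3} are pairwise adjacent, and any tree decomposition puts a clique entirely inside one bag — forcing width ≥ 2. The upper and lower bounds meet at 2, so that is the treewidth.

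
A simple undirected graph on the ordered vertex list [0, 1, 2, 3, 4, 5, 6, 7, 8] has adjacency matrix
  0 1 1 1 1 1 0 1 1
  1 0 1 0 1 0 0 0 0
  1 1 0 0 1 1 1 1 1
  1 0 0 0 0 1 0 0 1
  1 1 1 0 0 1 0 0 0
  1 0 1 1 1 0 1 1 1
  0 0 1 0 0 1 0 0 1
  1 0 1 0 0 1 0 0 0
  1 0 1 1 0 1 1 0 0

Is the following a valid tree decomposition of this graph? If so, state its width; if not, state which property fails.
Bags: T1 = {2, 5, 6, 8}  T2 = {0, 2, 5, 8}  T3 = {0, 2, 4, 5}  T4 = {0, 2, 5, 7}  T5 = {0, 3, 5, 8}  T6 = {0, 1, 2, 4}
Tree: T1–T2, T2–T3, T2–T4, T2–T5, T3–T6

Yes; width 3.

Vertex coverage: the bags together contain {0, 1, 2, 3, 4, 5, 6, 7, 8}, the full vertex set. Edge coverage: each edge of G has both endpoints in at least one bag. Running intersection: for every vertex, the bags containing it form a connected subtree. All three properties hold, so this is a valid tree decomposition of width max|bag| − 1 = 3, and hence tw(G) ≤ 3.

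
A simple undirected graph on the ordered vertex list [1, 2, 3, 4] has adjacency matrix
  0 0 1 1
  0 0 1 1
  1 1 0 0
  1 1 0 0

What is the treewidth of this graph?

A width-2 tree decomposition is:
Bags: B1 = {1, 2, 4}  B2 = {1, 2, 3}
Tree: B1–B2
Each bag holds 3 vertices, so the decomposition has width 2, which upper-bounds the treewidth. Since 2–4–1–3–2 is a cycle in G, G is not acyclic. Forests are exactly the graphs of treewidth ≤ 1, so tw(G) ≥ 2. Combining the bounds, tw(G) = 2.

2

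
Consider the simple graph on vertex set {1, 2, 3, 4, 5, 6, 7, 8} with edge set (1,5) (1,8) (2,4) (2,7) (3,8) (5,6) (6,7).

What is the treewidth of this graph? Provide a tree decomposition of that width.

Each bag holds 2 vertices, so the decomposition has width 1, which upper-bounds the treewidth. Any graph with an edge has treewidth ≥ 1, and G has the edge 3–8. Therefore the treewidth is 1.

Treewidth 1.
Bags: B1 = {3, 8}  B2 = {1, 8}  B3 = {1, 5}  B4 = {5, 6}  B5 = {6, 7}  B6 = {2, 7}  B7 = {2, 4}
Tree: B1–B2, B2–B3, B3–B4, B4–B5, B5–B6, B6–B7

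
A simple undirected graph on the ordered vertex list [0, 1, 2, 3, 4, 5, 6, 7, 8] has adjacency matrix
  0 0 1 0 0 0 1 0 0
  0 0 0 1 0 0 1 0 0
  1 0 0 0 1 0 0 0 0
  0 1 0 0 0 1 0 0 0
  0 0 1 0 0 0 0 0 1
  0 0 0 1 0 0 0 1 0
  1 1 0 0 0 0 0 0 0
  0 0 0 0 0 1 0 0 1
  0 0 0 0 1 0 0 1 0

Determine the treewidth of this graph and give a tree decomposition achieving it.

Treewidth 2.
One optimal decomposition is:
Bags: B1 = {1, 3, 5}  B2 = {1, 5, 6}  B3 = {0, 5, 6}  B4 = {0, 2, 5}  B5 = {2, 4, 5}  B6 = {4, 5, 8}  B7 = {5, 7, 8}
Tree: B1–B2, B2–B3, B3–B4, B4–B5, B5–B6, B6–B7

Every bag has size at most 3, so the width is 3 − 1 = 2 and tw(G) ≤ 2. For the lower bound, G contains the cycle 5–3–1–6–0–2–4–8–7–5, so G is not a forest; only forests have treewidth ≤ 1, hence tw(G) ≥ 2. Combining the bounds, tw(G) = 2.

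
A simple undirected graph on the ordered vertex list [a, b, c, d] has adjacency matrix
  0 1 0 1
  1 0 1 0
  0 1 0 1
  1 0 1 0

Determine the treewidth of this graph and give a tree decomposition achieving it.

The largest bag has 3 vertices, giving width 2; this decomposition certifies tw(G) ≤ 2. For the lower bound, G contains the cycle d–c–b–a–d, so G is not a forest; only forests have treewidth ≤ 1, hence tw(G) ≥ 2. Hence tw(G) = 2 exactly.

Treewidth 2.
One such decomposition:
Bags: B1 = {b, c, d}  B2 = {a, b, d}
Tree: B1–B2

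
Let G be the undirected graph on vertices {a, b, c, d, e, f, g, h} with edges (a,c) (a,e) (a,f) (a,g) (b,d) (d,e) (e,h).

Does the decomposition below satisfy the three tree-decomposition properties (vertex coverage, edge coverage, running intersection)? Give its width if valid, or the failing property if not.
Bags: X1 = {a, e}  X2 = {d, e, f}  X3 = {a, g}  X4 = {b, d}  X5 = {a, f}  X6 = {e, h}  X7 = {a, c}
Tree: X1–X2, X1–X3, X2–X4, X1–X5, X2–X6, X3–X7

A tree decomposition must satisfy three properties: every vertex lies in some bag; for every edge, both endpoints lie together in some bag; and for every vertex, the bags containing it form a connected subtree. Here bags containing vertex f are not connected in the tree, so the decomposition is invalid.

No — bags containing vertex f are not connected in the tree.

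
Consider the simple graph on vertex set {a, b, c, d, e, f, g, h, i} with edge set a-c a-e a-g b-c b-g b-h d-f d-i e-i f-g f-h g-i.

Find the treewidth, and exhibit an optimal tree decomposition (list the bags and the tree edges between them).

The largest bag has 4 vertices, giving width 3; this decomposition certifies tw(G) ≤ 3. For the lower bound: the 4 vertex sets {a,c,e}, {i}, {g}, {b,d,f,h} are disjoint, each induces a connected subgraph, and every pair is joined by at least one edge of G. Contracting each set to a single vertex therefore yields K_{4} as a minor, and since treewidth is minor-monotone, tw(G) ≥ tw(K_{4}) = 3. Hence tw(G) = 3 exactly.

Treewidth 3.
One such decomposition:
Bags: B1 = {a, c, e, i}  B2 = {a, c, g, i}  B3 = {b, c, g, i}  B4 = {b, d, g, i}  B5 = {b, d, f, g}  B6 = {b, d, f, h}
Tree: B1–B2, B2–B3, B3–B4, B4–B5, B5–B6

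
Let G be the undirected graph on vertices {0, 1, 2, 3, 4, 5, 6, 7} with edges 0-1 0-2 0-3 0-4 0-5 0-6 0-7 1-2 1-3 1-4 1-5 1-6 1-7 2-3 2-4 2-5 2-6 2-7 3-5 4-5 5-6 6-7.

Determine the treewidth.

A width-4 tree decomposition is:
Bags: B1 = {0, 1, 2, 3, 5}  B2 = {0, 1, 2, 4, 5}  B3 = {0, 1, 2, 5, 6}  B4 = {0, 1, 2, 6, 7}
Tree: B1–B2, B2–B3, B3–B4
Every bag has size at most 5, so the width is 5 − 1 = 4 and tw(G) ≤ 4. On the other hand G contains the 5-clique {0, 1, 2, 3, 5}. A clique must lie in a single bag of any decomposition, so no decomposition can have width below 4. Combining the bounds, tw(G) = 4.

4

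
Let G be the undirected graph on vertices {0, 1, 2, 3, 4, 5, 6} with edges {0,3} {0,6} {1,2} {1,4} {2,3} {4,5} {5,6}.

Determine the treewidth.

2

A width-2 tree decomposition is:
Bags: B1 = {0, 5, 6}  B2 = {0, 4, 5}  B3 = {0, 1, 4}  B4 = {0, 1, 2}  B5 = {0, 2, 3}
Tree: B1–B2, B2–B3, B3–B4, B4–B5
The largest bag has 3 vertices, giving width 2; this decomposition certifies tw(G) ≤ 2. The edges 0–6–5–4–1–2–3–0 form a cycle, so G is not a tree and its treewidth is at least 2. Hence tw(G) = 2 exactly.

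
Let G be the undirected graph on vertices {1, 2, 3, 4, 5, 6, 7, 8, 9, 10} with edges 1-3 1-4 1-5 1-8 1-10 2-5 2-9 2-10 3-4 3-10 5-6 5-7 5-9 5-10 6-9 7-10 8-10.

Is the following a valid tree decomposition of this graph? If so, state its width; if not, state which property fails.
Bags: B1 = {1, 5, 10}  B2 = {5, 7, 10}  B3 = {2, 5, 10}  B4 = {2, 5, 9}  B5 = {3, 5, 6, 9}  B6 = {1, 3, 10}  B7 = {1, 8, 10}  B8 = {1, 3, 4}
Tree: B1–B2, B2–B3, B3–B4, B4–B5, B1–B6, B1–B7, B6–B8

No — bags containing vertex 3 are not connected in the tree.

A tree decomposition must satisfy three properties: every vertex lies in some bag; for every edge, both endpoints lie together in some bag; and for every vertex, the bags containing it form a connected subtree. Here bags containing vertex 3 are not connected in the tree, so the decomposition is invalid.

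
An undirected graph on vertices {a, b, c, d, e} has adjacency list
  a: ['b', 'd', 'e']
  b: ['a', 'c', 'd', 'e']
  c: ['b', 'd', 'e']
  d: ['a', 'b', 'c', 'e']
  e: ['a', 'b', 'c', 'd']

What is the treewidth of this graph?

A width-3 tree decomposition is:
Bags: B1 = {b, c, d, e}  B2 = {a, b, d, e}
Tree: B1–B2
Every bag has size at most 4, so the width is 4 − 1 = 3 and tw(G) ≤ 3. For the lower bound, the 4 vertices {b, c, d, e} are pairwise adjacent, and any tree decomposition puts a clique entirely inside one bag — forcing width ≥ 3. Hence tw(G) = 3 exactly.

3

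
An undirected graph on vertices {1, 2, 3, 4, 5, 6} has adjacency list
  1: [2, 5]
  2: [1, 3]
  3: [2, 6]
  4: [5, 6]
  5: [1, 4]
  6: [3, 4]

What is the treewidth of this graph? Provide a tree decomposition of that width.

Every bag has size at most 3, so the width is 3 − 1 = 2 and tw(G) ≤ 2. For the lower bound, G contains the cycle 3–6–4–5–1–2–3, so G is not a forest; only forests have treewidth ≤ 1, hence tw(G) ≥ 2. Hence tw(G) = 2 exactly.

Treewidth 2.
Bags: B1 = {3, 4, 6}  B2 = {3, 4, 5}  B3 = {1, 3, 5}  B4 = {1, 2, 3}
Tree: B1–B2, B2–B3, B3–B4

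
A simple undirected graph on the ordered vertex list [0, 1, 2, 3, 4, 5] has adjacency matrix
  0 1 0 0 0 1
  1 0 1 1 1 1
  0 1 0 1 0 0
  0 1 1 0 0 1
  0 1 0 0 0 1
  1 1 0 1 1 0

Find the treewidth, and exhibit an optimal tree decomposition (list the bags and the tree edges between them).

Each bag holds 3 vertices, so the decomposition has width 2, which upper-bounds the treewidth. On the other hand G contains the 3-clique {1, 2, 3}. A clique must lie in a single bag of any decomposition, so no decomposition can have width below 2. The upper and lower bounds meet at 2, so that is the treewidth.

Treewidth 2.
Bags: B1 = {1, 3, 5}  B2 = {1, 4, 5}  B3 = {1, 2, 3}  B4 = {0, 1, 5}
Tree: B1–B2, B1–B3, B2–B4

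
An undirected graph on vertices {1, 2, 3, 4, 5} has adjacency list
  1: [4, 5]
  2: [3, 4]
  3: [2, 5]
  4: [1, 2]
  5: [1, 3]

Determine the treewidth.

2

A width-2 tree decomposition is:
Bags: B1 = {2, 3, 5}  B2 = {1, 2, 5}  B3 = {1, 2, 4}
Tree: B1–B2, B2–B3
Each bag holds 3 vertices, so the decomposition has width 2, which upper-bounds the treewidth. The edges 2–3–5–1–4–2 form a cycle, so G is not a tree and its treewidth is at least 2. Combining the bounds, tw(G) = 2.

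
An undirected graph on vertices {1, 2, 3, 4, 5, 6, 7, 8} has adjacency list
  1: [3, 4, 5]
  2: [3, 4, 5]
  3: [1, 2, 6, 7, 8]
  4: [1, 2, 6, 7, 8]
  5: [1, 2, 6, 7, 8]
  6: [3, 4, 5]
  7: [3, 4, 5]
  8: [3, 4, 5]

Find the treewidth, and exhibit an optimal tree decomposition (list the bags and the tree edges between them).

The largest bag has 4 vertices, giving width 3; this decomposition certifies tw(G) ≤ 3. For the lower bound: the 4 vertex sets {4,6}, {5,8}, {3}, {2} are disjoint, each induces a connected subgraph, and every pair is joined by at least one edge of G. Contracting each set to a single vertex therefore yields K_{4} as a minor, and since treewidth is minor-monotone, tw(G) ≥ tw(K_{4}) = 3. Therefore the treewidth is 3.

Treewidth 3.
Bags: B1 = {3, 4, 5, 6}  B2 = {3, 4, 5, 8}  B3 = {2, 3, 4, 5}  B4 = {3, 4, 5, 7}  B5 = {1, 3, 4, 5}
Tree: B1–B2, B2–B3, B3–B4, B4–B5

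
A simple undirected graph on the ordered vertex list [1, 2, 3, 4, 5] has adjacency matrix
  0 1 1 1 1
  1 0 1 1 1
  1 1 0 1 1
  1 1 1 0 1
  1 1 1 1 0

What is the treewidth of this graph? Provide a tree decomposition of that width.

Treewidth 4.
One optimal decomposition is:
Bags: B1 = {1, 2, 3, 4, 5}
Tree: (single bag)

With just one bag of size 5, the width is 5 − 1 = 4, so tw(G) ≤ 4. For the lower bound, the 5 vertices {1, 2, 3, 4, 5} are pairwise adjacent, and any tree decomposition puts a clique entirely inside one bag — forcing width ≥ 4. Therefore the treewidth is 4.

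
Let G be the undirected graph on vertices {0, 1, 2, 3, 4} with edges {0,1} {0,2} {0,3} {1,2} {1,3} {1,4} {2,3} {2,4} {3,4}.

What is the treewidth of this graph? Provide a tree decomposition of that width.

Treewidth 3.
Bags: B1 = {0, 1, 2, 3}  B2 = {1, 2, 3, 4}
Tree: B1–B2

Each bag holds 4 vertices, so the decomposition has width 3, which upper-bounds the treewidth. For the lower bound, the 4 vertices {0, 1, 2, 3} are pairwise adjacent, and any tree decomposition puts a clique entirely inside one bag — forcing width ≥ 3. Combining the bounds, tw(G) = 3.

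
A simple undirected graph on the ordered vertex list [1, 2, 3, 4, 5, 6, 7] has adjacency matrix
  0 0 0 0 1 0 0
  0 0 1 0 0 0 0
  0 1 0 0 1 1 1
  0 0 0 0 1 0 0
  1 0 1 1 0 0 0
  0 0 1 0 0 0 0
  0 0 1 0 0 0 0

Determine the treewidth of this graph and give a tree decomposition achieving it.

Treewidth 1.
One optimal decomposition is:
Bags: B1 = {3, 7}  B2 = {2, 3}  B3 = {3, 5}  B4 = {1, 5}  B5 = {4, 5}  B6 = {3, 6}
Tree: B1–B2, B2–B3, B3–B4, B3–B5, B2–B6

The largest bag has 2 vertices, giving width 1; this decomposition certifies tw(G) ≤ 1. G has an edge, so its treewidth is at least 1. Therefore the treewidth is 1.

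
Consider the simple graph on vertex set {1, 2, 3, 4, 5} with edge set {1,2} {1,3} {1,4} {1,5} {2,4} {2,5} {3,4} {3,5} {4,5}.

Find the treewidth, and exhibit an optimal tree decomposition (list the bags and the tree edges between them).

Treewidth 3.
Bags: B1 = {1, 3, 4, 5}  B2 = {1, 2, 4, 5}
Tree: B1–B2

The largest bag has 4 vertices, giving width 3; this decomposition certifies tw(G) ≤ 3. Conversely, {1, 2, 4, 5} is a clique of size 4, and the vertices of any clique must share a bag in every tree decomposition; so some bag has ≥ 4 vertices and tw(G) ≥ 3. Combining the bounds, tw(G) = 3.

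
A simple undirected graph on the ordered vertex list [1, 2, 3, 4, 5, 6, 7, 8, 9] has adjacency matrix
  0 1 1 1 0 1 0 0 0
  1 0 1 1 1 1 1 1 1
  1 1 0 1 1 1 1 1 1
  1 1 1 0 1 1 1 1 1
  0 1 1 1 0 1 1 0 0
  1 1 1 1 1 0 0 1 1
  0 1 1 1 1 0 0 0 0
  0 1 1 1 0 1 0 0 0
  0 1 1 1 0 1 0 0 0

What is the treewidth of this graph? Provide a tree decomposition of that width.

The largest bag has 5 vertices, giving width 4; this decomposition certifies tw(G) ≤ 4. For the lower bound, the 5 vertices {2, 3, 4, 6, 8} are pairwise adjacent, and any tree decomposition puts a clique entirely inside one bag — forcing width ≥ 4. Therefore the treewidth is 4.

Treewidth 4.
One optimal decomposition is:
Bags: B1 = {2, 3, 4, 5, 6}  B2 = {2, 3, 4, 5, 7}  B3 = {2, 3, 4, 6, 8}  B4 = {1, 2, 3, 4, 6}  B5 = {2, 3, 4, 6, 9}
Tree: B1–B2, B1–B3, B3–B4, B3–B5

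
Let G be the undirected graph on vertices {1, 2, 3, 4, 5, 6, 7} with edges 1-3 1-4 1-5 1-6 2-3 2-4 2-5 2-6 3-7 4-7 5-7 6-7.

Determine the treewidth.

3

A width-3 tree decomposition is:
Bags: B1 = {1, 2, 4, 7}  B2 = {1, 2, 3, 7}  B3 = {1, 2, 6, 7}  B4 = {1, 2, 5, 7}
Tree: B1–B2, B2–B3, B3–B4
The largest bag has 4 vertices, giving width 3; this decomposition certifies tw(G) ≤ 3. For the lower bound: the 4 vertex sets {2,4}, {3,7}, {1}, {6} are disjoint, each induces a connected subgraph, and every pair is joined by at least one edge of G. Contracting each set to a single vertex therefore yields K_{4} as a minor, and since treewidth is minor-monotone, tw(G) ≥ tw(K_{4}) = 3. The upper and lower bounds meet at 3, so that is the treewidth.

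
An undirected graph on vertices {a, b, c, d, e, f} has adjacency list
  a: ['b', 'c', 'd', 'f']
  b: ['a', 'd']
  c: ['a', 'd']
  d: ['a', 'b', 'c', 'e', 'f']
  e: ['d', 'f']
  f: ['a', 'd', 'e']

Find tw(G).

A width-2 tree decomposition is:
Bags: B1 = {d, e, f}  B2 = {a, d, f}  B3 = {a, c, d}  B4 = {a, b, d}
Tree: B1–B2, B2–B3, B3–B4
Each bag holds 3 vertices, so the decomposition has width 2, which upper-bounds the treewidth. Conversely, {d, e, f} is a clique of size 3, and the vertices of any clique must share a bag in every tree decomposition; so some bag has ≥ 3 vertices and tw(G) ≥ 2. The upper and lower bounds meet at 2, so that is the treewidth.

2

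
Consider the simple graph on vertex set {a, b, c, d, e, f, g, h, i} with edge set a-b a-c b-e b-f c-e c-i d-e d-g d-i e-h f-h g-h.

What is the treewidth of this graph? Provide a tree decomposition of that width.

Treewidth 3.
Bags: B1 = {d, g, h, i}  B2 = {d, e, h, i}  B3 = {c, e, h, i}  B4 = {c, e, f, h}  B5 = {b, c, e, f}  B6 = {a, b, c, f}
Tree: B1–B2, B2–B3, B3–B4, B4–B5, B5–B6

Every bag has size at most 4, so the width is 4 − 1 = 3 and tw(G) ≤ 3. For the lower bound: the 4 vertex sets {d,g,i}, {h}, {e}, {a,b,c,f} are disjoint, each induces a connected subgraph, and every pair is joined by at least one edge of G. Contracting each set to a single vertex therefore yields K_{4} as a minor, and since treewidth is minor-monotone, tw(G) ≥ tw(K_{4}) = 3. Therefore the treewidth is 3.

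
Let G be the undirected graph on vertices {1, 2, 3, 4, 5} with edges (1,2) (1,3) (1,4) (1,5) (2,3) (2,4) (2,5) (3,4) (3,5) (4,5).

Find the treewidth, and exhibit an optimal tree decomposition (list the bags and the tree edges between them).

With just one bag of size 5, the width is 5 − 1 = 4, so tw(G) ≤ 4. On the other hand G contains the 5-clique {1, 2, 3, 4, 5}. A clique must lie in a single bag of any decomposition, so no decomposition can have width below 4. Hence tw(G) = 4 exactly.

Treewidth 4.
One optimal decomposition is:
Bags: B1 = {1, 2, 3, 4, 5}
Tree: (single bag)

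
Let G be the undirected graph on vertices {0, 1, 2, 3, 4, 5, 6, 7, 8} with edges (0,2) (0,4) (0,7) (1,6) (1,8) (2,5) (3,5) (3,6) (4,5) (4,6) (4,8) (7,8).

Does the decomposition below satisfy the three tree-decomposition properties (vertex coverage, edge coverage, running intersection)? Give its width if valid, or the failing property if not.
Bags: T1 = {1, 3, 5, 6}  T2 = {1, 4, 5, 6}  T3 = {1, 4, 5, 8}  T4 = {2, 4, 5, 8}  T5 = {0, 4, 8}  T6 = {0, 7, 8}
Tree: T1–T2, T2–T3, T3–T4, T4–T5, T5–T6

A tree decomposition must satisfy three properties: every vertex lies in some bag; for every edge, both endpoints lie together in some bag; and for every vertex, the bags containing it form a connected subtree. Here edge (2,0) lies in no bag, so the decomposition is invalid.

No — edge (2,0) lies in no bag.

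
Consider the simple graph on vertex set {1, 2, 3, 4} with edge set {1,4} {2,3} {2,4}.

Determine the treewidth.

1

A width-1 tree decomposition is:
Bags: B1 = {2, 4}  B2 = {2, 3}  B3 = {1, 4}
Tree: B1–B2, B1–B3
Each bag holds 2 vertices, so the decomposition has width 1, which upper-bounds the treewidth. Since G has at least one edge (e.g. 4–2), it is not an edgeless graph, so tw(G) ≥ 1. The upper and lower bounds meet at 1, so that is the treewidth.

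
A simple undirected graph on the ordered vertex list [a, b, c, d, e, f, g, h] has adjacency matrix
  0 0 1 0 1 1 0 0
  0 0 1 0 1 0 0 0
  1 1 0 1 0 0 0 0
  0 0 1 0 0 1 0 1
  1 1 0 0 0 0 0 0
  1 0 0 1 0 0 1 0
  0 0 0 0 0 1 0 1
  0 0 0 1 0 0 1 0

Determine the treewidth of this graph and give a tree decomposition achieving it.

Treewidth 2.
One such decomposition:
Bags: B1 = {f, g, h}  B2 = {d, f, h}  B3 = {a, d, f}  B4 = {a, c, d}  B5 = {a, c, e}  B6 = {b, c, e}
Tree: B1–B2, B2–B3, B3–B4, B4–B5, B5–B6

Each bag holds 3 vertices, so the decomposition has width 2, which upper-bounds the treewidth. The edges g–h–d–f–g form a cycle, so G is not a tree and its treewidth is at least 2. The upper and lower bounds meet at 2, so that is the treewidth.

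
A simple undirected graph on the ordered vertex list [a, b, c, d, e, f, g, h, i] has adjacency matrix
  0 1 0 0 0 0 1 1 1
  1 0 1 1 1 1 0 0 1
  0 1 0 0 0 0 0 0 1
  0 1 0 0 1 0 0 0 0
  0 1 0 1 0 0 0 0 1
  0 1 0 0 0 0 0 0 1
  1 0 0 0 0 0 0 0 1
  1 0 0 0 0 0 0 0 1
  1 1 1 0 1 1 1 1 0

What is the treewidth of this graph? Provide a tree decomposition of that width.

Treewidth 2.
Bags: B1 = {a, b, i}  B2 = {b, e, i}  B3 = {b, d, e}  B4 = {a, h, i}  B5 = {a, g, i}  B6 = {b, f, i}  B7 = {b, c, i}
Tree: B1–B2, B2–B3, B1–B4, B1–B5, B1–B6, B6–B7

Each bag holds 3 vertices, so the decomposition has width 2, which upper-bounds the treewidth. On the other hand G contains the 3-clique {b, d, e}. A clique must lie in a single bag of any decomposition, so no decomposition can have width below 2. Hence tw(G) = 2 exactly.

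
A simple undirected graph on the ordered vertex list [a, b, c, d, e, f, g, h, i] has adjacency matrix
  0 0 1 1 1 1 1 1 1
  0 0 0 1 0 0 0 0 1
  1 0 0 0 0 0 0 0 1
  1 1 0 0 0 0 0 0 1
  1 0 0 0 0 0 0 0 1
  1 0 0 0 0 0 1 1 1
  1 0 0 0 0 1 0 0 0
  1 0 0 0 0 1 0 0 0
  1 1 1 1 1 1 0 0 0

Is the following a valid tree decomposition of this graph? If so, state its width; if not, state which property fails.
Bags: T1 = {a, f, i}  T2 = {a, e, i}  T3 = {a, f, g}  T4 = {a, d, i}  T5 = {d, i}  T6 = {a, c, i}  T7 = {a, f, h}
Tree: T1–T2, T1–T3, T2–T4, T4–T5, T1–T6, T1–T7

A tree decomposition must satisfy three properties: every vertex lies in some bag; for every edge, both endpoints lie together in some bag; and for every vertex, the bags containing it form a connected subtree. Here vertex b appears in no bag, so the decomposition is invalid.

No — vertex b appears in no bag.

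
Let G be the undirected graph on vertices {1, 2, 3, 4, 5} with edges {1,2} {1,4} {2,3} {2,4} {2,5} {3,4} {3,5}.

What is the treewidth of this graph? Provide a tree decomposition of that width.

The largest bag has 3 vertices, giving width 2; this decomposition certifies tw(G) ≤ 2. On the other hand G contains the 3-clique {1, 2, 4}. A clique must lie in a single bag of any decomposition, so no decomposition can have width below 2. Hence tw(G) = 2 exactly.

Treewidth 2.
One such decomposition:
Bags: B1 = {2, 3, 4}  B2 = {1, 2, 4}  B3 = {2, 3, 5}
Tree: B1–B2, B1–B3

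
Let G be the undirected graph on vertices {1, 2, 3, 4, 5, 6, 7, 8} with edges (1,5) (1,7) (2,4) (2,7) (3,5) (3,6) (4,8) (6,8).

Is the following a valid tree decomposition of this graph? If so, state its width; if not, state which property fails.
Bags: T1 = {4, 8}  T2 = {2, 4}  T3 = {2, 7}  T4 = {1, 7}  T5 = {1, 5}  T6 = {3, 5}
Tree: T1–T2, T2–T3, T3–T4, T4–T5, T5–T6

No — vertex 6 appears in no bag.

A tree decomposition must satisfy three properties: every vertex lies in some bag; for every edge, both endpoints lie together in some bag; and for every vertex, the bags containing it form a connected subtree. Here vertex 6 appears in no bag, so the decomposition is invalid.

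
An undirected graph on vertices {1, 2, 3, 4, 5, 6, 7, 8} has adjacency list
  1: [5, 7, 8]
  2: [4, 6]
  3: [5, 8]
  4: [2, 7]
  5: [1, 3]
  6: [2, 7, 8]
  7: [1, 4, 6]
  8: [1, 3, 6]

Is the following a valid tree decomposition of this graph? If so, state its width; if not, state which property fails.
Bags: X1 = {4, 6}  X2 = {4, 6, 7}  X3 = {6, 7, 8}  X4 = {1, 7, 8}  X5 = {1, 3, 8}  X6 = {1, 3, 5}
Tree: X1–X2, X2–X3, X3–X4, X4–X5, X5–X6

A tree decomposition must satisfy three properties: every vertex lies in some bag; for every edge, both endpoints lie together in some bag; and for every vertex, the bags containing it form a connected subtree. Here vertex 2 appears in no bag, so the decomposition is invalid.

No — vertex 2 appears in no bag.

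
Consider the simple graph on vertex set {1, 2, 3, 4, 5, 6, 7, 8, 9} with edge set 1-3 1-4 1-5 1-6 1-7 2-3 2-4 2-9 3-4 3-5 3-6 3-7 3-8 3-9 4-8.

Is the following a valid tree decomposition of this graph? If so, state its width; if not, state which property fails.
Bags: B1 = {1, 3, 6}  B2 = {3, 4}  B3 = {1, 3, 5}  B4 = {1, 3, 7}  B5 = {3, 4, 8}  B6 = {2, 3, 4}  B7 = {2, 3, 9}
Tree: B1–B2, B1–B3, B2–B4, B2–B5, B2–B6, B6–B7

A tree decomposition must satisfy three properties: every vertex lies in some bag; for every edge, both endpoints lie together in some bag; and for every vertex, the bags containing it form a connected subtree. Here edge (1,4) lies in no bag, so the decomposition is invalid.

No — edge (1,4) lies in no bag.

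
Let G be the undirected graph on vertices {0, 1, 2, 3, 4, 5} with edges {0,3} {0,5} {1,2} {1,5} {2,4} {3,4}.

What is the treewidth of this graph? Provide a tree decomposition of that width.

Treewidth 2.
Bags: B1 = {0, 3, 4}  B2 = {0, 4, 5}  B3 = {1, 4, 5}  B4 = {1, 2, 4}
Tree: B1–B2, B2–B3, B3–B4

Each bag holds 3 vertices, so the decomposition has width 2, which upper-bounds the treewidth. Since 4–3–0–5–1–2–4 is a cycle in G, G is not acyclic. Forests are exactly the graphs of treewidth ≤ 1, so tw(G) ≥ 2. Hence tw(G) = 2 exactly.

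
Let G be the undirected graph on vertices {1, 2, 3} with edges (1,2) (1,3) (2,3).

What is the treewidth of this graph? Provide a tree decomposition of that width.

With just one bag of size 3, the width is 3 − 1 = 2, so tw(G) ≤ 2. On the other hand G contains the 3-clique {1, 2, 3}. A clique must lie in a single bag of any decomposition, so no decomposition can have width below 2. Combining the bounds, tw(G) = 2.

Treewidth 2.
One such decomposition:
Bags: B1 = {1, 2, 3}
Tree: (single bag)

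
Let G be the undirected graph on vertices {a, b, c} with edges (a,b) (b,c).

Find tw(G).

A width-1 tree decomposition is:
Bags: B1 = {a, b}  B2 = {b, c}
Tree: B1–B2
Each bag holds 2 vertices, so the decomposition has width 1, which upper-bounds the treewidth. Since G has at least one edge (e.g. b–a), it is not an edgeless graph, so tw(G) ≥ 1. Combining the bounds, tw(G) = 1.

1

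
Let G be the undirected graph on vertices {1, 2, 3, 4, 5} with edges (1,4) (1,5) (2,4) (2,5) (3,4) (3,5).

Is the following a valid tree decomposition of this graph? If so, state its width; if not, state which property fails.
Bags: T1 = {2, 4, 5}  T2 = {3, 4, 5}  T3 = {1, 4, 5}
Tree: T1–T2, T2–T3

Checking the three conditions: (i) the bags cover all of {1, 2, 3, 4, 5}; (ii) for each edge, some bag contains both endpoints; (iii) the bags containing any fixed vertex form a subtree. All hold, so the decomposition is valid with width 3 − 1 = 2.

Yes; width 2.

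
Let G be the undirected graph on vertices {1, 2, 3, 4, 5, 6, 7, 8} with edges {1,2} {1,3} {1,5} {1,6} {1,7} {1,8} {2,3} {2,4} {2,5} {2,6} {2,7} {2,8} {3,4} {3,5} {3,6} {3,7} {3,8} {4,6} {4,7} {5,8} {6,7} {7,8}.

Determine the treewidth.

A width-4 tree decomposition is:
Bags: B1 = {1, 2, 3, 6, 7}  B2 = {2, 3, 4, 6, 7}  B3 = {1, 2, 3, 7, 8}  B4 = {1, 2, 3, 5, 8}
Tree: B1–B2, B1–B3, B3–B4
Each bag holds 5 vertices, so the decomposition has width 4, which upper-bounds the treewidth. On the other hand G contains the 5-clique {1, 2, 3, 5, 8}. A clique must lie in a single bag of any decomposition, so no decomposition can have width below 4. Hence tw(G) = 4 exactly.

4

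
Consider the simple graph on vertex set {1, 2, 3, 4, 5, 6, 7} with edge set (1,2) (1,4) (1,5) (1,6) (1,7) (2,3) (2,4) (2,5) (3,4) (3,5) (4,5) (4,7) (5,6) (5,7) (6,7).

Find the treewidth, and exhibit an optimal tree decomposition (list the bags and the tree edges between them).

Each bag holds 4 vertices, so the decomposition has width 3, which upper-bounds the treewidth. Conversely, {1, 2, 4, 5} is a clique of size 4, and the vertices of any clique must share a bag in every tree decomposition; so some bag has ≥ 4 vertices and tw(G) ≥ 3. Hence tw(G) = 3 exactly.

Treewidth 3.
One such decomposition:
Bags: B1 = {1, 2, 4, 5}  B2 = {1, 4, 5, 7}  B3 = {2, 3, 4, 5}  B4 = {1, 5, 6, 7}
Tree: B1–B2, B1–B3, B2–B4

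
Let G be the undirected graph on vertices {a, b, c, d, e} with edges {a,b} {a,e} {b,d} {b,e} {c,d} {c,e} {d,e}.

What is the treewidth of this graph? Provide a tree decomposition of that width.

Every bag has size at most 3, so the width is 3 − 1 = 2 and tw(G) ≤ 2. Conversely, {c, d, e} is a clique of size 3, and the vertices of any clique must share a bag in every tree decomposition; so some bag has ≥ 3 vertices and tw(G) ≥ 2. Combining the bounds, tw(G) = 2.

Treewidth 2.
One optimal decomposition is:
Bags: B1 = {b, d, e}  B2 = {a, b, e}  B3 = {c, d, e}
Tree: B1–B2, B1–B3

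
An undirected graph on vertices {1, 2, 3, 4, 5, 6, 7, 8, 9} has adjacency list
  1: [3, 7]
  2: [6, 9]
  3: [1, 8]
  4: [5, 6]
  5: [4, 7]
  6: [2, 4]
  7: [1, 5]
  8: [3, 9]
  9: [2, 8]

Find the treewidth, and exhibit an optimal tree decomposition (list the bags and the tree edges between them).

Each bag holds 3 vertices, so the decomposition has width 2, which upper-bounds the treewidth. For the lower bound, G contains the cycle 5–7–1–3–8–9–2–6–4–5, so G is not a forest; only forests have treewidth ≤ 1, hence tw(G) ≥ 2. Combining the bounds, tw(G) = 2.

Treewidth 2.
Bags: B1 = {1, 5, 7}  B2 = {1, 3, 5}  B3 = {3, 5, 8}  B4 = {5, 8, 9}  B5 = {2, 5, 9}  B6 = {2, 5, 6}  B7 = {4, 5, 6}
Tree: B1–B2, B2–B3, B3–B4, B4–B5, B5–B6, B6–B7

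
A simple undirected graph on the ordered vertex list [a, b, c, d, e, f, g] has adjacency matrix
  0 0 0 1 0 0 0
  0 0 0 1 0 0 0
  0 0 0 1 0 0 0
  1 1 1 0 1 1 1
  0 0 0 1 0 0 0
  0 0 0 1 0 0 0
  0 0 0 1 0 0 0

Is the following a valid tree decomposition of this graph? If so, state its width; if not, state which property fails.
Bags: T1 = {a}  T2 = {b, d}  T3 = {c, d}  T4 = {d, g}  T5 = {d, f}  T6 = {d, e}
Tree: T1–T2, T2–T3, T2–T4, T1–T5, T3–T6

No — edge (d,a) lies in no bag.

A tree decomposition must satisfy three properties: every vertex lies in some bag; for every edge, both endpoints lie together in some bag; and for every vertex, the bags containing it form a connected subtree. Here edge (d,a) lies in no bag, so the decomposition is invalid.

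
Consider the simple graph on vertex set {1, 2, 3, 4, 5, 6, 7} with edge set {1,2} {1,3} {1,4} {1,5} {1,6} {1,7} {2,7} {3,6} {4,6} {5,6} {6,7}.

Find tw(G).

2

A width-2 tree decomposition is:
Bags: B1 = {1, 6, 7}  B2 = {1, 4, 6}  B3 = {1, 2, 7}  B4 = {1, 5, 6}  B5 = {1, 3, 6}
Tree: B1–B2, B1–B3, B2–B4, B1–B5
The largest bag has 3 vertices, giving width 2; this decomposition certifies tw(G) ≤ 2. For the lower bound, the 3 vertices {1, 2, 7} are pairwise adjacent, and any tree decomposition puts a clique entirely inside one bag — forcing width ≥ 2. The upper and lower bounds meet at 2, so that is the treewidth.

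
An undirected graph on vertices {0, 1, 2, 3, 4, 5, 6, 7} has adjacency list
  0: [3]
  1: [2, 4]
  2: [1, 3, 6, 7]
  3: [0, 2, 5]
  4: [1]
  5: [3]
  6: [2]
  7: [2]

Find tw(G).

1

A width-1 tree decomposition is:
Bags: B1 = {3, 5}  B2 = {2, 3}  B3 = {2, 6}  B4 = {1, 2}  B5 = {2, 7}  B6 = {0, 3}  B7 = {1, 4}
Tree: B1–B2, B2–B3, B2–B4, B2–B5, B2–B6, B4–B7
Each bag holds 2 vertices, so the decomposition has width 1, which upper-bounds the treewidth. G has an edge, so its treewidth is at least 1. Combining the bounds, tw(G) = 1.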